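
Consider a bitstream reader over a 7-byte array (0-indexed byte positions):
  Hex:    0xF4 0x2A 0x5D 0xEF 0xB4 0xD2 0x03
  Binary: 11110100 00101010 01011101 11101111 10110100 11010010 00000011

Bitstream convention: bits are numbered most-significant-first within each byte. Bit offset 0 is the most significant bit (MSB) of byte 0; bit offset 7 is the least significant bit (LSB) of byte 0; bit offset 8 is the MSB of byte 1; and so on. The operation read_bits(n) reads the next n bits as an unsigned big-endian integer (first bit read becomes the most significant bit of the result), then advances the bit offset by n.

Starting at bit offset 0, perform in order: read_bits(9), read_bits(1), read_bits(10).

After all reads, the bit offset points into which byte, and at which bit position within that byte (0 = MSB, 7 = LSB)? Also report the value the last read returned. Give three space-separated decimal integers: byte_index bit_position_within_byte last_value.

Answer: 2 4 677

Derivation:
Read 1: bits[0:9] width=9 -> value=488 (bin 111101000); offset now 9 = byte 1 bit 1; 47 bits remain
Read 2: bits[9:10] width=1 -> value=0 (bin 0); offset now 10 = byte 1 bit 2; 46 bits remain
Read 3: bits[10:20] width=10 -> value=677 (bin 1010100101); offset now 20 = byte 2 bit 4; 36 bits remain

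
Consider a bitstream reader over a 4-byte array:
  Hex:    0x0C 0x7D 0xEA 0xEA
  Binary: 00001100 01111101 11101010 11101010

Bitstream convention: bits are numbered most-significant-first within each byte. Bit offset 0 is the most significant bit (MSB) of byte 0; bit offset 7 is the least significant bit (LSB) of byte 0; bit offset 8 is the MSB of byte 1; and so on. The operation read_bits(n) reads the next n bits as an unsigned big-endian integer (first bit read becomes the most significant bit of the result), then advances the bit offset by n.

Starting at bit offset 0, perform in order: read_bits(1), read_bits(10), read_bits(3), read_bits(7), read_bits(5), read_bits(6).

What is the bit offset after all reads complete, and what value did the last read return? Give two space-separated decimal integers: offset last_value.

Answer: 32 42

Derivation:
Read 1: bits[0:1] width=1 -> value=0 (bin 0); offset now 1 = byte 0 bit 1; 31 bits remain
Read 2: bits[1:11] width=10 -> value=99 (bin 0001100011); offset now 11 = byte 1 bit 3; 21 bits remain
Read 3: bits[11:14] width=3 -> value=7 (bin 111); offset now 14 = byte 1 bit 6; 18 bits remain
Read 4: bits[14:21] width=7 -> value=61 (bin 0111101); offset now 21 = byte 2 bit 5; 11 bits remain
Read 5: bits[21:26] width=5 -> value=11 (bin 01011); offset now 26 = byte 3 bit 2; 6 bits remain
Read 6: bits[26:32] width=6 -> value=42 (bin 101010); offset now 32 = byte 4 bit 0; 0 bits remain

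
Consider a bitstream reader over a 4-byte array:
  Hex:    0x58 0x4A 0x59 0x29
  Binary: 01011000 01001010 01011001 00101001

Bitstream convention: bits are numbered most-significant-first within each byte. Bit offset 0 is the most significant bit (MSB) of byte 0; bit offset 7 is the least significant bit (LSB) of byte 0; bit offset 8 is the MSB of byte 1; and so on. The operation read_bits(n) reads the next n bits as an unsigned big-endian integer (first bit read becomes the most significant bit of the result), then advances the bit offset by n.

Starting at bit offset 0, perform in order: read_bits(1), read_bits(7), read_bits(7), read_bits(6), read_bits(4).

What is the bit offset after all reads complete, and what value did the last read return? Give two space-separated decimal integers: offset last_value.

Read 1: bits[0:1] width=1 -> value=0 (bin 0); offset now 1 = byte 0 bit 1; 31 bits remain
Read 2: bits[1:8] width=7 -> value=88 (bin 1011000); offset now 8 = byte 1 bit 0; 24 bits remain
Read 3: bits[8:15] width=7 -> value=37 (bin 0100101); offset now 15 = byte 1 bit 7; 17 bits remain
Read 4: bits[15:21] width=6 -> value=11 (bin 001011); offset now 21 = byte 2 bit 5; 11 bits remain
Read 5: bits[21:25] width=4 -> value=2 (bin 0010); offset now 25 = byte 3 bit 1; 7 bits remain

Answer: 25 2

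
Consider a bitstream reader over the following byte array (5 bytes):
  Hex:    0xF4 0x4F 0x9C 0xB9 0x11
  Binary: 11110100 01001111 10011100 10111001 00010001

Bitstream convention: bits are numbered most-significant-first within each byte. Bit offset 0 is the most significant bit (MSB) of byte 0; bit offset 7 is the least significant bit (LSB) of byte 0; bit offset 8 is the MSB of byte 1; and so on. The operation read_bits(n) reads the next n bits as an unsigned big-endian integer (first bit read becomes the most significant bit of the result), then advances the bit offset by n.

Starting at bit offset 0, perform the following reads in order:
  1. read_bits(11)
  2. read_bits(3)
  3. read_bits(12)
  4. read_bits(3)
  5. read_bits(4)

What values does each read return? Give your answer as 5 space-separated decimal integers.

Answer: 1954 3 3698 7 2

Derivation:
Read 1: bits[0:11] width=11 -> value=1954 (bin 11110100010); offset now 11 = byte 1 bit 3; 29 bits remain
Read 2: bits[11:14] width=3 -> value=3 (bin 011); offset now 14 = byte 1 bit 6; 26 bits remain
Read 3: bits[14:26] width=12 -> value=3698 (bin 111001110010); offset now 26 = byte 3 bit 2; 14 bits remain
Read 4: bits[26:29] width=3 -> value=7 (bin 111); offset now 29 = byte 3 bit 5; 11 bits remain
Read 5: bits[29:33] width=4 -> value=2 (bin 0010); offset now 33 = byte 4 bit 1; 7 bits remain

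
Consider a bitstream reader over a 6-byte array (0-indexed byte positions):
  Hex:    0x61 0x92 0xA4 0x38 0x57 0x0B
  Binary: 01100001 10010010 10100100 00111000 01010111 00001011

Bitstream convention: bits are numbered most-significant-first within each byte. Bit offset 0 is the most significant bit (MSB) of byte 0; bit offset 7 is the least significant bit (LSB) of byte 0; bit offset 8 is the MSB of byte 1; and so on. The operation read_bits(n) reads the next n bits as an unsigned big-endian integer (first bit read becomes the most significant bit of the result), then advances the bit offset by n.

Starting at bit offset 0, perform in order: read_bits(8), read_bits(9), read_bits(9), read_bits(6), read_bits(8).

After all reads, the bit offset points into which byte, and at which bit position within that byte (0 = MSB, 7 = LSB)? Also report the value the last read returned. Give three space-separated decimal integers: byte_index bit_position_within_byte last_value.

Answer: 5 0 87

Derivation:
Read 1: bits[0:8] width=8 -> value=97 (bin 01100001); offset now 8 = byte 1 bit 0; 40 bits remain
Read 2: bits[8:17] width=9 -> value=293 (bin 100100101); offset now 17 = byte 2 bit 1; 31 bits remain
Read 3: bits[17:26] width=9 -> value=144 (bin 010010000); offset now 26 = byte 3 bit 2; 22 bits remain
Read 4: bits[26:32] width=6 -> value=56 (bin 111000); offset now 32 = byte 4 bit 0; 16 bits remain
Read 5: bits[32:40] width=8 -> value=87 (bin 01010111); offset now 40 = byte 5 bit 0; 8 bits remain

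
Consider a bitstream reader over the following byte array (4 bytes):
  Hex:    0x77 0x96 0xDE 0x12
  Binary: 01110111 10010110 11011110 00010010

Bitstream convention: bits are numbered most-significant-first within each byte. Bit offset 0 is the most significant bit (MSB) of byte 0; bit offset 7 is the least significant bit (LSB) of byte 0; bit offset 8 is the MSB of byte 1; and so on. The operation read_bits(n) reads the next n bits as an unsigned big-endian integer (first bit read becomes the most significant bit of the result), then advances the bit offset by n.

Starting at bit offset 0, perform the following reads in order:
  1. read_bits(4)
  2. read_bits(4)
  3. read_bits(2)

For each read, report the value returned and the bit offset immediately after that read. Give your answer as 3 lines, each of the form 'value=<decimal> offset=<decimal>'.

Answer: value=7 offset=4
value=7 offset=8
value=2 offset=10

Derivation:
Read 1: bits[0:4] width=4 -> value=7 (bin 0111); offset now 4 = byte 0 bit 4; 28 bits remain
Read 2: bits[4:8] width=4 -> value=7 (bin 0111); offset now 8 = byte 1 bit 0; 24 bits remain
Read 3: bits[8:10] width=2 -> value=2 (bin 10); offset now 10 = byte 1 bit 2; 22 bits remain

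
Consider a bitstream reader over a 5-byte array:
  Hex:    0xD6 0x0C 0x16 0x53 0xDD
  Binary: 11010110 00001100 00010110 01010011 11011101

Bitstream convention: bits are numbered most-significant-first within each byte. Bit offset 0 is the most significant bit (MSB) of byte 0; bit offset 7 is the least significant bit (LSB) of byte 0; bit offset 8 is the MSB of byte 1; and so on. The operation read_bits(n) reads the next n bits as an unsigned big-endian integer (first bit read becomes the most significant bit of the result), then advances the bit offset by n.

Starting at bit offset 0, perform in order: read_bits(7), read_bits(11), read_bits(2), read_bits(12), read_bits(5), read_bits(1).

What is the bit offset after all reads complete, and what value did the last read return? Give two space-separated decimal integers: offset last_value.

Answer: 38 1

Derivation:
Read 1: bits[0:7] width=7 -> value=107 (bin 1101011); offset now 7 = byte 0 bit 7; 33 bits remain
Read 2: bits[7:18] width=11 -> value=48 (bin 00000110000); offset now 18 = byte 2 bit 2; 22 bits remain
Read 3: bits[18:20] width=2 -> value=1 (bin 01); offset now 20 = byte 2 bit 4; 20 bits remain
Read 4: bits[20:32] width=12 -> value=1619 (bin 011001010011); offset now 32 = byte 4 bit 0; 8 bits remain
Read 5: bits[32:37] width=5 -> value=27 (bin 11011); offset now 37 = byte 4 bit 5; 3 bits remain
Read 6: bits[37:38] width=1 -> value=1 (bin 1); offset now 38 = byte 4 bit 6; 2 bits remain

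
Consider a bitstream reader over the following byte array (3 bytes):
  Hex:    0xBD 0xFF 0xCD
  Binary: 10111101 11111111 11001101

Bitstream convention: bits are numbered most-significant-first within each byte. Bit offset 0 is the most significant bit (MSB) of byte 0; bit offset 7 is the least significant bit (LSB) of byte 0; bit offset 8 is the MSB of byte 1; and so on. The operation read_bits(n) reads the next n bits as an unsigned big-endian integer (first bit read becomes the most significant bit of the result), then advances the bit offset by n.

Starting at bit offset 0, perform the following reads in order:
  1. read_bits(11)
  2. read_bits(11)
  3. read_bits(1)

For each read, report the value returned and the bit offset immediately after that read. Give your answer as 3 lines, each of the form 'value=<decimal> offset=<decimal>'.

Answer: value=1519 offset=11
value=2035 offset=22
value=0 offset=23

Derivation:
Read 1: bits[0:11] width=11 -> value=1519 (bin 10111101111); offset now 11 = byte 1 bit 3; 13 bits remain
Read 2: bits[11:22] width=11 -> value=2035 (bin 11111110011); offset now 22 = byte 2 bit 6; 2 bits remain
Read 3: bits[22:23] width=1 -> value=0 (bin 0); offset now 23 = byte 2 bit 7; 1 bits remain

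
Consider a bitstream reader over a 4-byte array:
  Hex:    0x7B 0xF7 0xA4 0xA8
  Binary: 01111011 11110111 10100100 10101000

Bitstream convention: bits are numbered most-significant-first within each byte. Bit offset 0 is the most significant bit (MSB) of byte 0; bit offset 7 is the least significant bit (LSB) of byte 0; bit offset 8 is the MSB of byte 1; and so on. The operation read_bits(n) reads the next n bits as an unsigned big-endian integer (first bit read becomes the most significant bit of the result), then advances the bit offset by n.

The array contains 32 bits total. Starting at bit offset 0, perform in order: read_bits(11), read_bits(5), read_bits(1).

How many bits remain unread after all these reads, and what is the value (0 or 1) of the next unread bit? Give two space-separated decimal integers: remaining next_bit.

Answer: 15 0

Derivation:
Read 1: bits[0:11] width=11 -> value=991 (bin 01111011111); offset now 11 = byte 1 bit 3; 21 bits remain
Read 2: bits[11:16] width=5 -> value=23 (bin 10111); offset now 16 = byte 2 bit 0; 16 bits remain
Read 3: bits[16:17] width=1 -> value=1 (bin 1); offset now 17 = byte 2 bit 1; 15 bits remain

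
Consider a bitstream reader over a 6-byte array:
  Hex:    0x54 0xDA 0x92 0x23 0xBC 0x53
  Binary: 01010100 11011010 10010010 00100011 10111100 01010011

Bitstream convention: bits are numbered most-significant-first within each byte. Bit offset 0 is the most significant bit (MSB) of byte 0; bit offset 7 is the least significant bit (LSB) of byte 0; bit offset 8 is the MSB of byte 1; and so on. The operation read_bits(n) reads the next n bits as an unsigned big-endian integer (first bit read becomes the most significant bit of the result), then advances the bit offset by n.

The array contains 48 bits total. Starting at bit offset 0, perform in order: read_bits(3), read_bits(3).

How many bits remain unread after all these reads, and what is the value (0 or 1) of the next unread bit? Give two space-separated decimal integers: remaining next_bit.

Answer: 42 0

Derivation:
Read 1: bits[0:3] width=3 -> value=2 (bin 010); offset now 3 = byte 0 bit 3; 45 bits remain
Read 2: bits[3:6] width=3 -> value=5 (bin 101); offset now 6 = byte 0 bit 6; 42 bits remain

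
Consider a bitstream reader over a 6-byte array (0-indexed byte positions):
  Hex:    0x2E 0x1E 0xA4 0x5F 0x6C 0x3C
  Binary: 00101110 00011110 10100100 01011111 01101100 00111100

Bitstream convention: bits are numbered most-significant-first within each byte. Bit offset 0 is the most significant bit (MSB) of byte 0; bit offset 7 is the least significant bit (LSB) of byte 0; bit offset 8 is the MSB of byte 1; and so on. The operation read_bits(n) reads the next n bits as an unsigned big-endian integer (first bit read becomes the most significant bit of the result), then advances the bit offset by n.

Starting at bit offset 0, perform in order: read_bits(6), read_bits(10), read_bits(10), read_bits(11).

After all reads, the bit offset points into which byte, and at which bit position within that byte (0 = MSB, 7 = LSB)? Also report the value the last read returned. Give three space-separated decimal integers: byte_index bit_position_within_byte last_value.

Read 1: bits[0:6] width=6 -> value=11 (bin 001011); offset now 6 = byte 0 bit 6; 42 bits remain
Read 2: bits[6:16] width=10 -> value=542 (bin 1000011110); offset now 16 = byte 2 bit 0; 32 bits remain
Read 3: bits[16:26] width=10 -> value=657 (bin 1010010001); offset now 26 = byte 3 bit 2; 22 bits remain
Read 4: bits[26:37] width=11 -> value=1005 (bin 01111101101); offset now 37 = byte 4 bit 5; 11 bits remain

Answer: 4 5 1005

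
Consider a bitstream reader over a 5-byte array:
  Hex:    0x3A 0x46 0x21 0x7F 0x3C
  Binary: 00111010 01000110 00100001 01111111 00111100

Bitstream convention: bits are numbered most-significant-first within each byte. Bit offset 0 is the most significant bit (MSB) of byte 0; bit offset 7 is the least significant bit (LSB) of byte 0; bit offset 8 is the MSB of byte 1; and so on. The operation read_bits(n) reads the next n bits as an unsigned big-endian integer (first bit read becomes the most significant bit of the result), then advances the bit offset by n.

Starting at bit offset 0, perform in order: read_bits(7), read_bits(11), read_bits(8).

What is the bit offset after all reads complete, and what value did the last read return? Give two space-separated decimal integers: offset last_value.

Read 1: bits[0:7] width=7 -> value=29 (bin 0011101); offset now 7 = byte 0 bit 7; 33 bits remain
Read 2: bits[7:18] width=11 -> value=280 (bin 00100011000); offset now 18 = byte 2 bit 2; 22 bits remain
Read 3: bits[18:26] width=8 -> value=133 (bin 10000101); offset now 26 = byte 3 bit 2; 14 bits remain

Answer: 26 133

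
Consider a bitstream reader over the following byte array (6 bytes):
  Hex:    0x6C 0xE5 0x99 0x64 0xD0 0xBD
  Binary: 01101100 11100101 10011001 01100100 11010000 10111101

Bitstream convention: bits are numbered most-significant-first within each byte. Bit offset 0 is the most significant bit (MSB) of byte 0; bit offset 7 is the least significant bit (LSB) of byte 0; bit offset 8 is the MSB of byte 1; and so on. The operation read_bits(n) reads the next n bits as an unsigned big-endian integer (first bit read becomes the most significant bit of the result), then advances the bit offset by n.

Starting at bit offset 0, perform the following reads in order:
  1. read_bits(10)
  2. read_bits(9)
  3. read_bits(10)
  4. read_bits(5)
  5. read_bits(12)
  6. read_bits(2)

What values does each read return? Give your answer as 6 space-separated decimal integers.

Read 1: bits[0:10] width=10 -> value=435 (bin 0110110011); offset now 10 = byte 1 bit 2; 38 bits remain
Read 2: bits[10:19] width=9 -> value=300 (bin 100101100); offset now 19 = byte 2 bit 3; 29 bits remain
Read 3: bits[19:29] width=10 -> value=812 (bin 1100101100); offset now 29 = byte 3 bit 5; 19 bits remain
Read 4: bits[29:34] width=5 -> value=19 (bin 10011); offset now 34 = byte 4 bit 2; 14 bits remain
Read 5: bits[34:46] width=12 -> value=1071 (bin 010000101111); offset now 46 = byte 5 bit 6; 2 bits remain
Read 6: bits[46:48] width=2 -> value=1 (bin 01); offset now 48 = byte 6 bit 0; 0 bits remain

Answer: 435 300 812 19 1071 1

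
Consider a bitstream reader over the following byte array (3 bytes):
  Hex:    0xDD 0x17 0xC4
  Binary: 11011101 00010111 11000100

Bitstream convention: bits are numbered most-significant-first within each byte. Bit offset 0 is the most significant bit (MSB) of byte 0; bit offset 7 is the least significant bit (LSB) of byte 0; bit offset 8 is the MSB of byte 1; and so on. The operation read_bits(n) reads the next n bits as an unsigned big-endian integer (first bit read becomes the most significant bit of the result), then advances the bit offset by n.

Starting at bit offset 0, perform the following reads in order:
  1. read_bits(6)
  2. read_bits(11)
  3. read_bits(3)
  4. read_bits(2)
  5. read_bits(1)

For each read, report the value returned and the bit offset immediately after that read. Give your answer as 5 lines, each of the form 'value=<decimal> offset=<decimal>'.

Read 1: bits[0:6] width=6 -> value=55 (bin 110111); offset now 6 = byte 0 bit 6; 18 bits remain
Read 2: bits[6:17] width=11 -> value=559 (bin 01000101111); offset now 17 = byte 2 bit 1; 7 bits remain
Read 3: bits[17:20] width=3 -> value=4 (bin 100); offset now 20 = byte 2 bit 4; 4 bits remain
Read 4: bits[20:22] width=2 -> value=1 (bin 01); offset now 22 = byte 2 bit 6; 2 bits remain
Read 5: bits[22:23] width=1 -> value=0 (bin 0); offset now 23 = byte 2 bit 7; 1 bits remain

Answer: value=55 offset=6
value=559 offset=17
value=4 offset=20
value=1 offset=22
value=0 offset=23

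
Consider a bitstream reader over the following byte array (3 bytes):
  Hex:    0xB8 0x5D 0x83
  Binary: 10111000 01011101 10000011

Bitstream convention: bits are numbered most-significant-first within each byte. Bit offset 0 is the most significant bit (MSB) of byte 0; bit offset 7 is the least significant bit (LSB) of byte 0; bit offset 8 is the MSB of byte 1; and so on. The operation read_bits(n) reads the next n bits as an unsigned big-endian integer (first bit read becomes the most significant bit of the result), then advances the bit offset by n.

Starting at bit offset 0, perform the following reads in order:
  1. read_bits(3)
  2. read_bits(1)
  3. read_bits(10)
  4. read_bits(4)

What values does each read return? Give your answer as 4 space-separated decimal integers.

Read 1: bits[0:3] width=3 -> value=5 (bin 101); offset now 3 = byte 0 bit 3; 21 bits remain
Read 2: bits[3:4] width=1 -> value=1 (bin 1); offset now 4 = byte 0 bit 4; 20 bits remain
Read 3: bits[4:14] width=10 -> value=535 (bin 1000010111); offset now 14 = byte 1 bit 6; 10 bits remain
Read 4: bits[14:18] width=4 -> value=6 (bin 0110); offset now 18 = byte 2 bit 2; 6 bits remain

Answer: 5 1 535 6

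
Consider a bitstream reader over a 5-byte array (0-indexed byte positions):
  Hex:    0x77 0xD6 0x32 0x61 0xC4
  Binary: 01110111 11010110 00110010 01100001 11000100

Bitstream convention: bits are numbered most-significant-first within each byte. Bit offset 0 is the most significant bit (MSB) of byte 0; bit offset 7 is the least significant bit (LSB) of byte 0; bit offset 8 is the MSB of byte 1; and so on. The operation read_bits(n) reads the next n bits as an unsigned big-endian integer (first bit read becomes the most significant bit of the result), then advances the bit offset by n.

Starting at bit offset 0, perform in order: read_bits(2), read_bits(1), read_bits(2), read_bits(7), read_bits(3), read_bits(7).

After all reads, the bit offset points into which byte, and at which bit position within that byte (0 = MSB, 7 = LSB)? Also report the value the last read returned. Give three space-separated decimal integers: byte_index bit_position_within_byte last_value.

Read 1: bits[0:2] width=2 -> value=1 (bin 01); offset now 2 = byte 0 bit 2; 38 bits remain
Read 2: bits[2:3] width=1 -> value=1 (bin 1); offset now 3 = byte 0 bit 3; 37 bits remain
Read 3: bits[3:5] width=2 -> value=2 (bin 10); offset now 5 = byte 0 bit 5; 35 bits remain
Read 4: bits[5:12] width=7 -> value=125 (bin 1111101); offset now 12 = byte 1 bit 4; 28 bits remain
Read 5: bits[12:15] width=3 -> value=3 (bin 011); offset now 15 = byte 1 bit 7; 25 bits remain
Read 6: bits[15:22] width=7 -> value=12 (bin 0001100); offset now 22 = byte 2 bit 6; 18 bits remain

Answer: 2 6 12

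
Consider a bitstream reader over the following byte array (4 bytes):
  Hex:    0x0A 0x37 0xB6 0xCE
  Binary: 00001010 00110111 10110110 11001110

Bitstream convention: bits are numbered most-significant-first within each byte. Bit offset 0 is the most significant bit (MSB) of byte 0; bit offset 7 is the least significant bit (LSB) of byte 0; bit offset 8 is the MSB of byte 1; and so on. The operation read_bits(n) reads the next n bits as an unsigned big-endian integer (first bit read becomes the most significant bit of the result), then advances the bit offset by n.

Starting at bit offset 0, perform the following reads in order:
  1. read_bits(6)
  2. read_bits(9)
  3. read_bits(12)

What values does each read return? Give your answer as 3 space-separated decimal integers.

Answer: 2 283 3510

Derivation:
Read 1: bits[0:6] width=6 -> value=2 (bin 000010); offset now 6 = byte 0 bit 6; 26 bits remain
Read 2: bits[6:15] width=9 -> value=283 (bin 100011011); offset now 15 = byte 1 bit 7; 17 bits remain
Read 3: bits[15:27] width=12 -> value=3510 (bin 110110110110); offset now 27 = byte 3 bit 3; 5 bits remain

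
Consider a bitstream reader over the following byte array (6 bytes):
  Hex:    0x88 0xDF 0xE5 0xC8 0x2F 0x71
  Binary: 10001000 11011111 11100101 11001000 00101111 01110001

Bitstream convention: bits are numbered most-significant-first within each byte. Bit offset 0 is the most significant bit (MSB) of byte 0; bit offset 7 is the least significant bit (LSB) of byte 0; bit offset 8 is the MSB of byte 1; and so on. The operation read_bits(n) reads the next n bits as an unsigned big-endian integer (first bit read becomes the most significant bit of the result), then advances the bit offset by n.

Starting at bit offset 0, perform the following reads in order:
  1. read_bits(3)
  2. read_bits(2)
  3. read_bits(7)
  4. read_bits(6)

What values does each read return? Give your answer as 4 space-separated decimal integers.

Answer: 4 1 13 63

Derivation:
Read 1: bits[0:3] width=3 -> value=4 (bin 100); offset now 3 = byte 0 bit 3; 45 bits remain
Read 2: bits[3:5] width=2 -> value=1 (bin 01); offset now 5 = byte 0 bit 5; 43 bits remain
Read 3: bits[5:12] width=7 -> value=13 (bin 0001101); offset now 12 = byte 1 bit 4; 36 bits remain
Read 4: bits[12:18] width=6 -> value=63 (bin 111111); offset now 18 = byte 2 bit 2; 30 bits remain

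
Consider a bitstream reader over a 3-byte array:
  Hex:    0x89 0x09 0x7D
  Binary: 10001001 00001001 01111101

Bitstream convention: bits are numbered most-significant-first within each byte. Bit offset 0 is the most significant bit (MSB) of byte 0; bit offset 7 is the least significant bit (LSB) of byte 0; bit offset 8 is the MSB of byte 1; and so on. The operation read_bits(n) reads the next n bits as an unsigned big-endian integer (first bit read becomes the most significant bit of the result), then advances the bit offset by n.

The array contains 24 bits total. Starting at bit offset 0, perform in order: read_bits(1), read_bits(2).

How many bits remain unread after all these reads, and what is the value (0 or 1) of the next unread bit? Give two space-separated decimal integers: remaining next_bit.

Read 1: bits[0:1] width=1 -> value=1 (bin 1); offset now 1 = byte 0 bit 1; 23 bits remain
Read 2: bits[1:3] width=2 -> value=0 (bin 00); offset now 3 = byte 0 bit 3; 21 bits remain

Answer: 21 0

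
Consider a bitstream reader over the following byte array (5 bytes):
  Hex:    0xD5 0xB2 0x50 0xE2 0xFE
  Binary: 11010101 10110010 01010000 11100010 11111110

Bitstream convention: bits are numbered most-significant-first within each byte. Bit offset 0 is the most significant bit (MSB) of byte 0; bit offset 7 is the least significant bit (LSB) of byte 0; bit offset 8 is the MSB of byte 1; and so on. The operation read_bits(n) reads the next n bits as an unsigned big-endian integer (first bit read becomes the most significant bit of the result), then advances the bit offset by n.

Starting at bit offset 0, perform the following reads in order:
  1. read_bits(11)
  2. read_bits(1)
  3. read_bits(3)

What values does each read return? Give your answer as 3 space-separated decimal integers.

Answer: 1709 1 1

Derivation:
Read 1: bits[0:11] width=11 -> value=1709 (bin 11010101101); offset now 11 = byte 1 bit 3; 29 bits remain
Read 2: bits[11:12] width=1 -> value=1 (bin 1); offset now 12 = byte 1 bit 4; 28 bits remain
Read 3: bits[12:15] width=3 -> value=1 (bin 001); offset now 15 = byte 1 bit 7; 25 bits remain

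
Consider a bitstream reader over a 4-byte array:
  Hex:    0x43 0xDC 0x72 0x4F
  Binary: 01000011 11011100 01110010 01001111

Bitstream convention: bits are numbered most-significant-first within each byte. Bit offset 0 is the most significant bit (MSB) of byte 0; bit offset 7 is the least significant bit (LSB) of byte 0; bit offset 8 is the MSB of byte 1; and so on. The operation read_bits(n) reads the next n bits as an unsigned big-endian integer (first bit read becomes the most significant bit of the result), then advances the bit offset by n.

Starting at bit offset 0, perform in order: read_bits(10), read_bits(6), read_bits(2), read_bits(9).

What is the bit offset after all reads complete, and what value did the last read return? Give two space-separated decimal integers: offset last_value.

Read 1: bits[0:10] width=10 -> value=271 (bin 0100001111); offset now 10 = byte 1 bit 2; 22 bits remain
Read 2: bits[10:16] width=6 -> value=28 (bin 011100); offset now 16 = byte 2 bit 0; 16 bits remain
Read 3: bits[16:18] width=2 -> value=1 (bin 01); offset now 18 = byte 2 bit 2; 14 bits remain
Read 4: bits[18:27] width=9 -> value=402 (bin 110010010); offset now 27 = byte 3 bit 3; 5 bits remain

Answer: 27 402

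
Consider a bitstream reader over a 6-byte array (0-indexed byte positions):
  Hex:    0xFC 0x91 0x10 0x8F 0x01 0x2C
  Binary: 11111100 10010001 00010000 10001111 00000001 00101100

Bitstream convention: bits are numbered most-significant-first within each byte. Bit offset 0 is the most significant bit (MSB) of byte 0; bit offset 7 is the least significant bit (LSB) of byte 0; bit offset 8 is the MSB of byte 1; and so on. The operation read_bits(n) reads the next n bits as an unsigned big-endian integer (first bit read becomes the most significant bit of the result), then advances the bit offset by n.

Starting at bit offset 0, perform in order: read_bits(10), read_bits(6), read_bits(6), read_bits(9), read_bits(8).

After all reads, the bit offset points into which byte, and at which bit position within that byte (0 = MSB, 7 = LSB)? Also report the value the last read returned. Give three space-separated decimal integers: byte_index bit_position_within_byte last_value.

Answer: 4 7 128

Derivation:
Read 1: bits[0:10] width=10 -> value=1010 (bin 1111110010); offset now 10 = byte 1 bit 2; 38 bits remain
Read 2: bits[10:16] width=6 -> value=17 (bin 010001); offset now 16 = byte 2 bit 0; 32 bits remain
Read 3: bits[16:22] width=6 -> value=4 (bin 000100); offset now 22 = byte 2 bit 6; 26 bits remain
Read 4: bits[22:31] width=9 -> value=71 (bin 001000111); offset now 31 = byte 3 bit 7; 17 bits remain
Read 5: bits[31:39] width=8 -> value=128 (bin 10000000); offset now 39 = byte 4 bit 7; 9 bits remain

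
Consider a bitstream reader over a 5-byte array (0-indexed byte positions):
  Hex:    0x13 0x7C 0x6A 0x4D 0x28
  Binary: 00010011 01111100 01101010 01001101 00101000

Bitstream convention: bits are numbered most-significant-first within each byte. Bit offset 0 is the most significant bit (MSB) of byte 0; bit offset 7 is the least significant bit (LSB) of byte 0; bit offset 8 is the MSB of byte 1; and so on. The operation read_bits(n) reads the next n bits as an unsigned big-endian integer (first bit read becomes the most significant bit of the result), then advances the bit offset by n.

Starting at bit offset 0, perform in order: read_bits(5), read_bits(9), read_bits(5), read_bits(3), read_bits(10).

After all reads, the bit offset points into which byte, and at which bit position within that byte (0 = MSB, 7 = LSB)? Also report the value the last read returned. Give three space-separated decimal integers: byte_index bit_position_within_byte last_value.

Read 1: bits[0:5] width=5 -> value=2 (bin 00010); offset now 5 = byte 0 bit 5; 35 bits remain
Read 2: bits[5:14] width=9 -> value=223 (bin 011011111); offset now 14 = byte 1 bit 6; 26 bits remain
Read 3: bits[14:19] width=5 -> value=3 (bin 00011); offset now 19 = byte 2 bit 3; 21 bits remain
Read 4: bits[19:22] width=3 -> value=2 (bin 010); offset now 22 = byte 2 bit 6; 18 bits remain
Read 5: bits[22:32] width=10 -> value=589 (bin 1001001101); offset now 32 = byte 4 bit 0; 8 bits remain

Answer: 4 0 589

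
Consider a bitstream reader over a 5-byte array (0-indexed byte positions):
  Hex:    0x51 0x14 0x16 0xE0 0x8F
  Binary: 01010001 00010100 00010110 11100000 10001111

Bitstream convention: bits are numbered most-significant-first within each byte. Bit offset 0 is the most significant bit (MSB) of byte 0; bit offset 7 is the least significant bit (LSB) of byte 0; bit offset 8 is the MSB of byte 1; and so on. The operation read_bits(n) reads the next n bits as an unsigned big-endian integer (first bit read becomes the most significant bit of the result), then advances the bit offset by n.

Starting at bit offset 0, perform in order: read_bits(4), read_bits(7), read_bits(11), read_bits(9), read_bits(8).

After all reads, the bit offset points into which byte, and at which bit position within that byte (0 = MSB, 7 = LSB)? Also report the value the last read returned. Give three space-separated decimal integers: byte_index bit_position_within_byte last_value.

Read 1: bits[0:4] width=4 -> value=5 (bin 0101); offset now 4 = byte 0 bit 4; 36 bits remain
Read 2: bits[4:11] width=7 -> value=8 (bin 0001000); offset now 11 = byte 1 bit 3; 29 bits remain
Read 3: bits[11:22] width=11 -> value=1285 (bin 10100000101); offset now 22 = byte 2 bit 6; 18 bits remain
Read 4: bits[22:31] width=9 -> value=368 (bin 101110000); offset now 31 = byte 3 bit 7; 9 bits remain
Read 5: bits[31:39] width=8 -> value=71 (bin 01000111); offset now 39 = byte 4 bit 7; 1 bits remain

Answer: 4 7 71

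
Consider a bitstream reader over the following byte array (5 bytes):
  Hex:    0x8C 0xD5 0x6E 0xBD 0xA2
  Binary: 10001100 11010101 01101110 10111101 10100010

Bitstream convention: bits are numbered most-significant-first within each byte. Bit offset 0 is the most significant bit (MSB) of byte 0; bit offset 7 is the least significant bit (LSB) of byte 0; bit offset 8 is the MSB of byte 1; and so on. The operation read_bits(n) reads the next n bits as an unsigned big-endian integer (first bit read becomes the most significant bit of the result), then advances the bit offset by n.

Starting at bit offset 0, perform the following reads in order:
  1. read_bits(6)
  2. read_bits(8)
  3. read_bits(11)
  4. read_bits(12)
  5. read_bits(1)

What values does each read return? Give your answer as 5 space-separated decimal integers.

Answer: 35 53 733 1972 0

Derivation:
Read 1: bits[0:6] width=6 -> value=35 (bin 100011); offset now 6 = byte 0 bit 6; 34 bits remain
Read 2: bits[6:14] width=8 -> value=53 (bin 00110101); offset now 14 = byte 1 bit 6; 26 bits remain
Read 3: bits[14:25] width=11 -> value=733 (bin 01011011101); offset now 25 = byte 3 bit 1; 15 bits remain
Read 4: bits[25:37] width=12 -> value=1972 (bin 011110110100); offset now 37 = byte 4 bit 5; 3 bits remain
Read 5: bits[37:38] width=1 -> value=0 (bin 0); offset now 38 = byte 4 bit 6; 2 bits remain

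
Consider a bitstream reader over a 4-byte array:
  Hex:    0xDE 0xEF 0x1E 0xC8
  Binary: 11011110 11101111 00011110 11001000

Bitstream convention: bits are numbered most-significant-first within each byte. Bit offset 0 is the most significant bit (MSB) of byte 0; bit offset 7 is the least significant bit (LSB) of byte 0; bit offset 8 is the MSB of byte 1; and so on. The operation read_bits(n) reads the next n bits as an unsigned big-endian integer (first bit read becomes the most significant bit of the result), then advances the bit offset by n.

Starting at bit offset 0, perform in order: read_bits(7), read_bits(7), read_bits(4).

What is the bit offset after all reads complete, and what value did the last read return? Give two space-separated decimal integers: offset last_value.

Answer: 18 12

Derivation:
Read 1: bits[0:7] width=7 -> value=111 (bin 1101111); offset now 7 = byte 0 bit 7; 25 bits remain
Read 2: bits[7:14] width=7 -> value=59 (bin 0111011); offset now 14 = byte 1 bit 6; 18 bits remain
Read 3: bits[14:18] width=4 -> value=12 (bin 1100); offset now 18 = byte 2 bit 2; 14 bits remain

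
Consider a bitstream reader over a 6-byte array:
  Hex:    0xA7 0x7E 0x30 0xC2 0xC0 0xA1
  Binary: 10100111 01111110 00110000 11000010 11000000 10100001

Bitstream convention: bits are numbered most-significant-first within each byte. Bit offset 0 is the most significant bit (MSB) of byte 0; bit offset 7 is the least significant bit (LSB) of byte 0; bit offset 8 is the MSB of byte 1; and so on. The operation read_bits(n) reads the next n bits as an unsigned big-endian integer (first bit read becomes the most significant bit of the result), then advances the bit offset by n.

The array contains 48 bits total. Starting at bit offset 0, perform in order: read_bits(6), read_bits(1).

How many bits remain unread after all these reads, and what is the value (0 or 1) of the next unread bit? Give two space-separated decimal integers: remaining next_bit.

Read 1: bits[0:6] width=6 -> value=41 (bin 101001); offset now 6 = byte 0 bit 6; 42 bits remain
Read 2: bits[6:7] width=1 -> value=1 (bin 1); offset now 7 = byte 0 bit 7; 41 bits remain

Answer: 41 1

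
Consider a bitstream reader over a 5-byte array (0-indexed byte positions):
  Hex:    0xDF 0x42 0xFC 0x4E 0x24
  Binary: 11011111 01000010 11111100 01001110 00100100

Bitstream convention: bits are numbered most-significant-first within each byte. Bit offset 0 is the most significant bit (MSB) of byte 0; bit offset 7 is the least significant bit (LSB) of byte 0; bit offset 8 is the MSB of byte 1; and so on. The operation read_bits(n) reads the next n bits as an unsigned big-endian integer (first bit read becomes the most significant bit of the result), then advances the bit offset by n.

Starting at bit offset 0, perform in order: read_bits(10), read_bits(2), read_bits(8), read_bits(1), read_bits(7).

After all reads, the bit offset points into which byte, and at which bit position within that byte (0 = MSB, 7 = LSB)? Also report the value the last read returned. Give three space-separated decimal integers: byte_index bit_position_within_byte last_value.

Read 1: bits[0:10] width=10 -> value=893 (bin 1101111101); offset now 10 = byte 1 bit 2; 30 bits remain
Read 2: bits[10:12] width=2 -> value=0 (bin 00); offset now 12 = byte 1 bit 4; 28 bits remain
Read 3: bits[12:20] width=8 -> value=47 (bin 00101111); offset now 20 = byte 2 bit 4; 20 bits remain
Read 4: bits[20:21] width=1 -> value=1 (bin 1); offset now 21 = byte 2 bit 5; 19 bits remain
Read 5: bits[21:28] width=7 -> value=68 (bin 1000100); offset now 28 = byte 3 bit 4; 12 bits remain

Answer: 3 4 68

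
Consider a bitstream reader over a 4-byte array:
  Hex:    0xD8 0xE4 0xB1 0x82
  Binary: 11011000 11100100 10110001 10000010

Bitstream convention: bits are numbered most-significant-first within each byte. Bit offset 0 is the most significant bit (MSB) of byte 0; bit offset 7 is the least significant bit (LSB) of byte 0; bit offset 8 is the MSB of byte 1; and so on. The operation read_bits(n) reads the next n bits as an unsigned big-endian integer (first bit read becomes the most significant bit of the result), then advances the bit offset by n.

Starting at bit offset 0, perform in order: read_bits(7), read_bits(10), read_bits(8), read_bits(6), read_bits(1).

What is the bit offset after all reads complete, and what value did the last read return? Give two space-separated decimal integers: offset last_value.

Read 1: bits[0:7] width=7 -> value=108 (bin 1101100); offset now 7 = byte 0 bit 7; 25 bits remain
Read 2: bits[7:17] width=10 -> value=457 (bin 0111001001); offset now 17 = byte 2 bit 1; 15 bits remain
Read 3: bits[17:25] width=8 -> value=99 (bin 01100011); offset now 25 = byte 3 bit 1; 7 bits remain
Read 4: bits[25:31] width=6 -> value=1 (bin 000001); offset now 31 = byte 3 bit 7; 1 bits remain
Read 5: bits[31:32] width=1 -> value=0 (bin 0); offset now 32 = byte 4 bit 0; 0 bits remain

Answer: 32 0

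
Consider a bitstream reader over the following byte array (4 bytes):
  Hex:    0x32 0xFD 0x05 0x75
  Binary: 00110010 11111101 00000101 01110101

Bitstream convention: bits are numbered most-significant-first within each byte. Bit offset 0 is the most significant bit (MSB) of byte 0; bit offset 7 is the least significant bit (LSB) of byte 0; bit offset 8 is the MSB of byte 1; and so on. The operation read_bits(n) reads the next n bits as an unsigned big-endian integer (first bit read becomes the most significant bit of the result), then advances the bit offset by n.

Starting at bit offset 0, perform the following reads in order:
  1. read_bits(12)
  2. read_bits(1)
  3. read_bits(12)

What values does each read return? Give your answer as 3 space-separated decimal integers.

Read 1: bits[0:12] width=12 -> value=815 (bin 001100101111); offset now 12 = byte 1 bit 4; 20 bits remain
Read 2: bits[12:13] width=1 -> value=1 (bin 1); offset now 13 = byte 1 bit 5; 19 bits remain
Read 3: bits[13:25] width=12 -> value=2570 (bin 101000001010); offset now 25 = byte 3 bit 1; 7 bits remain

Answer: 815 1 2570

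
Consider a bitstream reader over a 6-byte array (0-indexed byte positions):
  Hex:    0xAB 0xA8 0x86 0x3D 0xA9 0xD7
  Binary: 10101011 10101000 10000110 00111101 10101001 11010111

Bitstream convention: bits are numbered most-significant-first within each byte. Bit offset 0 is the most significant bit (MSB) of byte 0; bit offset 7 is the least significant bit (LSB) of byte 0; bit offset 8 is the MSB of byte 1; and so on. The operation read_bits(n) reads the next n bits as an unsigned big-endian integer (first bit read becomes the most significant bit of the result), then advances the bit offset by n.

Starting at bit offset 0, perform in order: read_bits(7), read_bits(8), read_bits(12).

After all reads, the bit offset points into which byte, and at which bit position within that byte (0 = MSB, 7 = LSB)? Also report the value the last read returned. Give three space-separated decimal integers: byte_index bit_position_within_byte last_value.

Read 1: bits[0:7] width=7 -> value=85 (bin 1010101); offset now 7 = byte 0 bit 7; 41 bits remain
Read 2: bits[7:15] width=8 -> value=212 (bin 11010100); offset now 15 = byte 1 bit 7; 33 bits remain
Read 3: bits[15:27] width=12 -> value=1073 (bin 010000110001); offset now 27 = byte 3 bit 3; 21 bits remain

Answer: 3 3 1073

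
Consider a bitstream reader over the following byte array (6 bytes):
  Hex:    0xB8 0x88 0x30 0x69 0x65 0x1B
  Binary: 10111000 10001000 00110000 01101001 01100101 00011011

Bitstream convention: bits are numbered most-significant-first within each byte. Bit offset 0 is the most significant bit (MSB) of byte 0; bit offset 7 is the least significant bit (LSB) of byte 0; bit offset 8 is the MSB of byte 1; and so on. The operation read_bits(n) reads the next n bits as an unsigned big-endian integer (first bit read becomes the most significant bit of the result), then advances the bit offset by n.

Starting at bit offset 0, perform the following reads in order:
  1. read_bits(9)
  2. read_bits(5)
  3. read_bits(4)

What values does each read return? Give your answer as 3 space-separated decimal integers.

Answer: 369 2 0

Derivation:
Read 1: bits[0:9] width=9 -> value=369 (bin 101110001); offset now 9 = byte 1 bit 1; 39 bits remain
Read 2: bits[9:14] width=5 -> value=2 (bin 00010); offset now 14 = byte 1 bit 6; 34 bits remain
Read 3: bits[14:18] width=4 -> value=0 (bin 0000); offset now 18 = byte 2 bit 2; 30 bits remain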